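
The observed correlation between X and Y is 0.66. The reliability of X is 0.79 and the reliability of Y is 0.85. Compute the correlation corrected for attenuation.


r_corrected = rxy / sqrt(rxx * ryy)
= 0.66 / sqrt(0.79 * 0.85)
= 0.66 / sqrt(0.6715)
= 0.66 / 0.819451
r_corrected = 0.8054

0.8054


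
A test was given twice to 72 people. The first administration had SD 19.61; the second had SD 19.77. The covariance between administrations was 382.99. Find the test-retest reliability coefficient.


r = cov(X,Y) / (SD_X * SD_Y)
r = 382.99 / (19.61 * 19.77)
r = 382.99 / 387.6897
r = 0.9879

0.9879


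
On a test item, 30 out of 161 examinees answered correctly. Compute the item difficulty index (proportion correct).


Item difficulty p = number correct / total examinees
p = 30 / 161
p = 0.1863

0.1863


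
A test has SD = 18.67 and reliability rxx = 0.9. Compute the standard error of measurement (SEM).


SEM = SD * sqrt(1 - rxx)
SEM = 18.67 * sqrt(1 - 0.9)
SEM = 18.67 * sqrt(0.1) = 18.67 * 0.316228
SEM = 5.904

5.904


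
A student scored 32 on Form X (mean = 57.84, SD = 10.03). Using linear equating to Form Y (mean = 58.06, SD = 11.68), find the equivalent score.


slope = SD_Y / SD_X = 11.68 / 10.03 ~ 1.1645
intercept = mean_Y - slope * mean_X = 58.06 - (11.68 / 10.03) * 57.84 ~ -9.2951
Y = slope * X + intercept. To avoid rounding drift from the rounded slope/intercept, evaluate the equivalent form Y = mean_Y + SD_Y * (X - mean_X) / SD_X at full precision:
Y = 58.06 + 11.68 * (32 - 57.84) / 10.03
Y = 58.06 - 11.68 * 25.84 / 10.03
Y = 58.06 - 301.8112 / 10.03
Y = 58.06 - 30.0908
Y = 27.9692

27.9692


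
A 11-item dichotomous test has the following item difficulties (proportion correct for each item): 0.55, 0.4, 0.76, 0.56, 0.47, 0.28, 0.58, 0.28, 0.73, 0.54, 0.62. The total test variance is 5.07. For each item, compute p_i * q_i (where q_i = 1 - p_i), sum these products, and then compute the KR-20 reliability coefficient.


For each item, compute p_i * q_i:
  Item 1: 0.55 * 0.45 = 0.2475
  Item 2: 0.4 * 0.6 = 0.24
  Item 3: 0.76 * 0.24 = 0.1824
  Item 4: 0.56 * 0.44 = 0.2464
  Item 5: 0.47 * 0.53 = 0.2491
  Item 6: 0.28 * 0.72 = 0.2016
  Item 7: 0.58 * 0.42 = 0.2436
  Item 8: 0.28 * 0.72 = 0.2016
  Item 9: 0.73 * 0.27 = 0.1971
  Item 10: 0.54 * 0.46 = 0.2484
  Item 11: 0.62 * 0.38 = 0.2356
Sum(p_i * q_i) = 0.2475 + 0.24 + 0.1824 + 0.2464 + 0.2491 + 0.2016 + 0.2436 + 0.2016 + 0.1971 + 0.2484 + 0.2356 = 2.4933
KR-20 = (k/(k-1)) * (1 - Sum(p_i*q_i) / Var_total)
= (11/10) * (1 - 2.4933/5.07)
= 1.1 * 0.5082
KR-20 = 0.559

0.559


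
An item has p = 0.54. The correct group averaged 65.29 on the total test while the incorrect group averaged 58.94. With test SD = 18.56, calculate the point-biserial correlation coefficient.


q = 1 - p = 0.46
rpb = ((M1 - M0) / SD) * sqrt(p * q)
rpb = ((65.29 - 58.94) / 18.56) * sqrt(0.54 * 0.46)
rpb = 0.1705

0.1705


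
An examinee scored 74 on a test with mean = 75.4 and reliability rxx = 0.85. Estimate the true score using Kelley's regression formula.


T_est = rxx * X + (1 - rxx) * mean
T_est = 0.85 * 74 + 0.15 * 75.4
T_est = 62.9 + 11.31
T_est = 74.21

74.21


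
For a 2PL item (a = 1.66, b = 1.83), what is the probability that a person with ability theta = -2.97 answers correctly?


a*(theta - b) = 1.66 * (-2.97 - 1.83) = -7.968
exp(--7.968) = 2887.0774
P = 1 / (1 + 2887.0774)
P = 0.0003

0.0003


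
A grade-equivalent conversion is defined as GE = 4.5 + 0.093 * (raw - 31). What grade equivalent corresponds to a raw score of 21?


raw - median = 21 - 31 = -10
slope * diff = 0.093 * -10 = -0.93
GE = 4.5 + -0.93
GE = 3.57

3.57


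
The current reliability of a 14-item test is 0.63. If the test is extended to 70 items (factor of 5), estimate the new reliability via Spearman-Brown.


r_new = (n * rxx) / (1 + (n-1) * rxx)
r_new = (5 * 0.63) / (1 + 4 * 0.63)
r_new = 3.15 / 3.52
r_new = 0.8949

0.8949


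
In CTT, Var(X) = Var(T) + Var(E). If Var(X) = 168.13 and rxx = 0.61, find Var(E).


var_true = rxx * var_obs = 0.61 * 168.13 = 102.5593
var_error = var_obs - var_true
var_error = 168.13 - 102.5593
var_error = 65.5707

65.5707


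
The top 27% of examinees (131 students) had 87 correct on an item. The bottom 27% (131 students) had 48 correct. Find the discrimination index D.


p_upper = 87/131 = 0.6641
p_lower = 48/131 = 0.3664
D = 0.6641 - 0.3664 = 0.2977

0.2977


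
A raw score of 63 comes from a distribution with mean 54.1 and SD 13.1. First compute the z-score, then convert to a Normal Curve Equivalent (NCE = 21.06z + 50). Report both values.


z = (X - mean) / SD = (63 - 54.1) / 13.1
z = 8.9 / 13.1
z = 0.6794
NCE = NCE = 21.06z + 50
Carry z at full precision (z = 8.9 / 13.1) into the conversion:
NCE = 21.06 * (8.9 / 13.1) + 50 = 187.434 / 13.1 + 50
NCE = 14.3079 + 50
NCE = 64.3079

64.3079


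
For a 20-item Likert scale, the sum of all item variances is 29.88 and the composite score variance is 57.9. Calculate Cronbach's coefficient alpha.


alpha = (k/(k-1)) * (1 - sum(si^2)/s_total^2)
= (20/19) * (1 - 29.88/57.9)
alpha = 0.5094

0.5094


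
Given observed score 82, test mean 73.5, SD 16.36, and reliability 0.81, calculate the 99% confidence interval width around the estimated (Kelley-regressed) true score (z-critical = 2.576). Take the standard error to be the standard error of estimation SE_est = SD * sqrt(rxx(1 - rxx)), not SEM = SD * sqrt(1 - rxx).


True score estimate = 0.81*82 + 0.19*73.5 = 80.385
SE_est = SD * sqrt(rxx * (1 - rxx)) = 16.36 * sqrt(0.81 * 0.19) = 16.36 * sqrt(0.1539) = 6.418043
CI = T_est +/- z * SE_est, so width = 2 * z * SE_est = 2 * 2.576 * 6.418043
Width = 33.0658

33.0658


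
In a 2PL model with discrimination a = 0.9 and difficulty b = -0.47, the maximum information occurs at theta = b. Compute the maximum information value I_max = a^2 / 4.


For 2PL, max info at theta = b = -0.47
I_max = a^2 / 4 = 0.9^2 / 4
= 0.81 / 4
I_max = 0.2025

0.2025


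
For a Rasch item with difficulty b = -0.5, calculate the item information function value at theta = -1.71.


P = 1/(1+exp(-(-1.71--0.5))) = 0.2297
I = P*(1-P) = 0.2297 * 0.7703
I = 0.1769

0.1769


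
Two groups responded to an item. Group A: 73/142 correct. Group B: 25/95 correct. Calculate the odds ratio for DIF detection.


Odds_A = 73/69 = 1.058
Odds_B = 25/70 = 0.3571
OR = Odds_A / Odds_B = 1.058 / 0.3571
Exactly, OR = (73 * 70) / (69 * 25) = 5110 / 1725
OR = 2.9623

2.9623


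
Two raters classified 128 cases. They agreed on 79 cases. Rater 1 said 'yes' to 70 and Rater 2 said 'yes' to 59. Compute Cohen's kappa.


P_o = 79/128 = 0.617188
P_e = (70*59 + 58*69) / 16384 = 0.496338
kappa = (P_o - P_e) / (1 - P_e)
kappa = (0.617188 - 0.496338) / (1 - 0.496338)
kappa = 0.2399

0.2399


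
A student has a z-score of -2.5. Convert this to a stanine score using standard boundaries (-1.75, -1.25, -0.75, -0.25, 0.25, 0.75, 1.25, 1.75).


Stanine boundaries: [-1.75, -1.25, -0.75, -0.25, 0.25, 0.75, 1.25, 1.75]
z = -2.5
Check each boundary:
  z < -1.75
  z < -1.25
  z < -0.75
  z < -0.25
  z < 0.25
  z < 0.75
  z < 1.25
  z < 1.75
Highest qualifying boundary gives stanine = 1

1


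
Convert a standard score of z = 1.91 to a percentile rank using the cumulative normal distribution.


CDF(z) = 0.5 * (1 + erf(z/sqrt(2)))
erf(1.3506) = 0.9439
CDF = 0.9719
Percentile rank = 0.9719 * 100 = 97.19

97.19


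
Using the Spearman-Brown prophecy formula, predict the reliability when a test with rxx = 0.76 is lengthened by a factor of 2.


r_new = (n * rxx) / (1 + (n-1) * rxx)
r_new = (2 * 0.76) / (1 + 1 * 0.76)
r_new = 1.52 / 1.76
r_new = 0.8636

0.8636


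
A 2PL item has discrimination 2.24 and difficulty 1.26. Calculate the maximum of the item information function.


For 2PL, max info at theta = b = 1.26
I_max = a^2 / 4 = 2.24^2 / 4
= 5.0176 / 4
I_max = 1.2544

1.2544


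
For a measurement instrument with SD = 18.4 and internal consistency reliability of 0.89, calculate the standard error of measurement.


SEM = SD * sqrt(1 - rxx)
SEM = 18.4 * sqrt(1 - 0.89)
SEM = 18.4 * sqrt(0.11) = 18.4 * 0.331662
SEM = 6.1026

6.1026


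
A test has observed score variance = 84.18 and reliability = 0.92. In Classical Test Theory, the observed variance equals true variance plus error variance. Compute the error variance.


var_true = rxx * var_obs = 0.92 * 84.18 = 77.4456
var_error = var_obs - var_true
var_error = 84.18 - 77.4456
var_error = 6.7344

6.7344


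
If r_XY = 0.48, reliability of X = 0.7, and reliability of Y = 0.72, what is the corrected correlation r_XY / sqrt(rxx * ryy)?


r_corrected = rxy / sqrt(rxx * ryy)
= 0.48 / sqrt(0.7 * 0.72)
= 0.48 / sqrt(0.504)
= 0.48 / 0.70993
r_corrected = 0.6761

0.6761


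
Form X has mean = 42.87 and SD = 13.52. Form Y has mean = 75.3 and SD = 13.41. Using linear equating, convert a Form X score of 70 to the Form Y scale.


slope = SD_Y / SD_X = 13.41 / 13.52 ~ 0.9919
intercept = mean_Y - slope * mean_X = 75.3 - (13.41 / 13.52) * 42.87 ~ 32.7788
Y = slope * X + intercept. To avoid rounding drift from the rounded slope/intercept, evaluate the equivalent form Y = mean_Y + SD_Y * (X - mean_X) / SD_X at full precision:
Y = 75.3 + 13.41 * (70 - 42.87) / 13.52
Y = 75.3 + 13.41 * 27.13 / 13.52
Y = 75.3 + 363.8133 / 13.52
Y = 75.3 + 26.9093
Y = 102.2093

102.2093


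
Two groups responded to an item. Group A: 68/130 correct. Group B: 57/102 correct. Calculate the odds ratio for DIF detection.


Odds_A = 68/62 = 1.0968
Odds_B = 57/45 = 1.2667
OR = Odds_A / Odds_B = 1.0968 / 1.2667
Exactly, OR = (68 * 45) / (62 * 57) = 3060 / 3534
OR = 0.8659

0.8659


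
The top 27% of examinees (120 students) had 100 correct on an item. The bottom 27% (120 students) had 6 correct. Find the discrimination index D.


p_upper = 100/120 = 0.8333
p_lower = 6/120 = 0.05
D = 0.8333 - 0.05 = 0.7833

0.7833


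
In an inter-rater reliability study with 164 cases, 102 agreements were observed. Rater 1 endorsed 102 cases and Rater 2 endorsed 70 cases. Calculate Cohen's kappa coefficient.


P_o = 102/164 = 0.621951
P_e = (102*70 + 62*94) / 26896 = 0.482153
kappa = (P_o - P_e) / (1 - P_e)
kappa = (0.621951 - 0.482153) / (1 - 0.482153)
kappa = 0.27

0.27


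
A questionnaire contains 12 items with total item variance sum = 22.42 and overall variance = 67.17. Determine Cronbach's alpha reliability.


alpha = (k/(k-1)) * (1 - sum(si^2)/s_total^2)
= (12/11) * (1 - 22.42/67.17)
alpha = 0.7268

0.7268


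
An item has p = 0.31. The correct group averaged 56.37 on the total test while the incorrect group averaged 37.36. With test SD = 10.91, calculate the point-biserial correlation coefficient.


q = 1 - p = 0.69
rpb = ((M1 - M0) / SD) * sqrt(p * q)
rpb = ((56.37 - 37.36) / 10.91) * sqrt(0.31 * 0.69)
rpb = 0.8059

0.8059


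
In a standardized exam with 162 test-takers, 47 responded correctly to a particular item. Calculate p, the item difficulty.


Item difficulty p = number correct / total examinees
p = 47 / 162
p = 0.2901

0.2901


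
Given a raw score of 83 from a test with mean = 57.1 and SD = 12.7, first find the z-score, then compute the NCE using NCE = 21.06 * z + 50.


z = (X - mean) / SD = (83 - 57.1) / 12.7
z = 25.9 / 12.7
z = 2.0394
NCE = NCE = 21.06z + 50
Carry z at full precision (z = 25.9 / 12.7) into the conversion:
NCE = 21.06 * (25.9 / 12.7) + 50 = 545.454 / 12.7 + 50
NCE = 42.9491 + 50
NCE = 92.9491

92.9491


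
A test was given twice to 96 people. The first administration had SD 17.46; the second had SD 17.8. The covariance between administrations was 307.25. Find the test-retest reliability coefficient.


r = cov(X,Y) / (SD_X * SD_Y)
r = 307.25 / (17.46 * 17.8)
r = 307.25 / 310.788
r = 0.9886

0.9886


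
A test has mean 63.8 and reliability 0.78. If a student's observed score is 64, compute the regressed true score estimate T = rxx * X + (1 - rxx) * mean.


T_est = rxx * X + (1 - rxx) * mean
T_est = 0.78 * 64 + 0.22 * 63.8
T_est = 49.92 + 14.036
T_est = 63.956

63.956


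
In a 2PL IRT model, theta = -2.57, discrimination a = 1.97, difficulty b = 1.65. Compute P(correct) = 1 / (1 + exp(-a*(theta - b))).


a*(theta - b) = 1.97 * (-2.57 - 1.65) = -8.3134
exp(--8.3134) = 4078.1552
P = 1 / (1 + 4078.1552)
P = 0.0002

0.0002


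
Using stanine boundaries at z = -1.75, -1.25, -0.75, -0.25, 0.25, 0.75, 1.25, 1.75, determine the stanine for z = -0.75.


Stanine boundaries: [-1.75, -1.25, -0.75, -0.25, 0.25, 0.75, 1.25, 1.75]
z = -0.75
Check each boundary:
  z >= -1.75 -> could be stanine 2
  z >= -1.25 -> could be stanine 3
  z >= -0.75 -> could be stanine 4
  z < -0.25
  z < 0.25
  z < 0.75
  z < 1.25
  z < 1.75
Highest qualifying boundary gives stanine = 4

4


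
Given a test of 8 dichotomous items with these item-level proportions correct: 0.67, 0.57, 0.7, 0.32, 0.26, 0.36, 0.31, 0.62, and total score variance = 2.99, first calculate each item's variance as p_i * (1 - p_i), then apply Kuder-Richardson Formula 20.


For each item, compute p_i * q_i:
  Item 1: 0.67 * 0.33 = 0.2211
  Item 2: 0.57 * 0.43 = 0.2451
  Item 3: 0.7 * 0.3 = 0.21
  Item 4: 0.32 * 0.68 = 0.2176
  Item 5: 0.26 * 0.74 = 0.1924
  Item 6: 0.36 * 0.64 = 0.2304
  Item 7: 0.31 * 0.69 = 0.2139
  Item 8: 0.62 * 0.38 = 0.2356
Sum(p_i * q_i) = 0.2211 + 0.2451 + 0.21 + 0.2176 + 0.1924 + 0.2304 + 0.2139 + 0.2356 = 1.7661
KR-20 = (k/(k-1)) * (1 - Sum(p_i*q_i) / Var_total)
= (8/7) * (1 - 1.7661/2.99)
= 1.1429 * 0.4093
KR-20 = 0.4678

0.4678


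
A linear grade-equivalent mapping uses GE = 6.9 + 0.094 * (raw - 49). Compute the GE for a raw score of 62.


raw - median = 62 - 49 = 13
slope * diff = 0.094 * 13 = 1.222
GE = 6.9 + 1.222
GE = 8.122

8.122


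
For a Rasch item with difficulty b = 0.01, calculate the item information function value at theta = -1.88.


P = 1/(1+exp(-(-1.88-0.01))) = 0.1312
I = P*(1-P) = 0.1312 * 0.8688
I = 0.114

0.114


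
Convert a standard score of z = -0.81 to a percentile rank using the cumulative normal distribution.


CDF(z) = 0.5 * (1 + erf(z/sqrt(2)))
erf(-0.5728) = -0.5821
CDF = 0.209
Percentile rank = 0.209 * 100 = 20.9

20.9


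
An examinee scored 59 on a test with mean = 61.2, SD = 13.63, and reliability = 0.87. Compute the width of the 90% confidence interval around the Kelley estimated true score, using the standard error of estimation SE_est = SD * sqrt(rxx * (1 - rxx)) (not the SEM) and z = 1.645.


True score estimate = 0.87*59 + 0.13*61.2 = 59.286
SE_est = SD * sqrt(rxx * (1 - rxx)) = 13.63 * sqrt(0.87 * 0.13) = 13.63 * sqrt(0.1131) = 4.583816
CI = T_est +/- z * SE_est, so width = 2 * z * SE_est = 2 * 1.645 * 4.583816
Width = 15.0808

15.0808


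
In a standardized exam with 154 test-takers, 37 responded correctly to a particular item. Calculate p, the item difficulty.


Item difficulty p = number correct / total examinees
p = 37 / 154
p = 0.2403

0.2403


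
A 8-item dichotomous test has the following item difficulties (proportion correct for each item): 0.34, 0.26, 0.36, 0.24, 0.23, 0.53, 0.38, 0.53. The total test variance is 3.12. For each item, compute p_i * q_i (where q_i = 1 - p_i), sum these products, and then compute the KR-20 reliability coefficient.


For each item, compute p_i * q_i:
  Item 1: 0.34 * 0.66 = 0.2244
  Item 2: 0.26 * 0.74 = 0.1924
  Item 3: 0.36 * 0.64 = 0.2304
  Item 4: 0.24 * 0.76 = 0.1824
  Item 5: 0.23 * 0.77 = 0.1771
  Item 6: 0.53 * 0.47 = 0.2491
  Item 7: 0.38 * 0.62 = 0.2356
  Item 8: 0.53 * 0.47 = 0.2491
Sum(p_i * q_i) = 0.2244 + 0.1924 + 0.2304 + 0.1824 + 0.1771 + 0.2491 + 0.2356 + 0.2491 = 1.7405
KR-20 = (k/(k-1)) * (1 - Sum(p_i*q_i) / Var_total)
= (8/7) * (1 - 1.7405/3.12)
= 1.1429 * 0.4421
KR-20 = 0.5053

0.5053


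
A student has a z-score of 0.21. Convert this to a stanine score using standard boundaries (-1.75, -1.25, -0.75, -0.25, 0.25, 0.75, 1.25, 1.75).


Stanine boundaries: [-1.75, -1.25, -0.75, -0.25, 0.25, 0.75, 1.25, 1.75]
z = 0.21
Check each boundary:
  z >= -1.75 -> could be stanine 2
  z >= -1.25 -> could be stanine 3
  z >= -0.75 -> could be stanine 4
  z >= -0.25 -> could be stanine 5
  z < 0.25
  z < 0.75
  z < 1.25
  z < 1.75
Highest qualifying boundary gives stanine = 5

5


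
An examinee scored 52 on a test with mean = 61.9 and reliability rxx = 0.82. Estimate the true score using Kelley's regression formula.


T_est = rxx * X + (1 - rxx) * mean
T_est = 0.82 * 52 + 0.18 * 61.9
T_est = 42.64 + 11.142
T_est = 53.782

53.782


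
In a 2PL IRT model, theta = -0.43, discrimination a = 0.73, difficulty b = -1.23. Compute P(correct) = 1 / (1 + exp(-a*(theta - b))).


a*(theta - b) = 0.73 * (-0.43 - -1.23) = 0.584
exp(-0.584) = 0.5577
P = 1 / (1 + 0.5577)
P = 0.642

0.642


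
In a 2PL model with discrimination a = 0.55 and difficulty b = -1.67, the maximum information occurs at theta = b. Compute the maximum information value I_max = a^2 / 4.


For 2PL, max info at theta = b = -1.67
I_max = a^2 / 4 = 0.55^2 / 4
= 0.3025 / 4
I_max = 0.0756

0.0756


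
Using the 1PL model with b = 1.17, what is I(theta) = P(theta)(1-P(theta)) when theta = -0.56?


P = 1/(1+exp(-(-0.56-1.17))) = 0.1506
I = P*(1-P) = 0.1506 * 0.8494
I = 0.1279

0.1279


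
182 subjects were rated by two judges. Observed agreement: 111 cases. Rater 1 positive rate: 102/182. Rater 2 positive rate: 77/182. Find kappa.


P_o = 111/182 = 0.60989
P_e = (102*77 + 80*105) / 33124 = 0.490702
kappa = (P_o - P_e) / (1 - P_e)
kappa = (0.60989 - 0.490702) / (1 - 0.490702)
kappa = 0.234

0.234


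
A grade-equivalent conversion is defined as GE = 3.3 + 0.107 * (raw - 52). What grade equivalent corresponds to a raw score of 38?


raw - median = 38 - 52 = -14
slope * diff = 0.107 * -14 = -1.498
GE = 3.3 + -1.498
GE = 1.802

1.802


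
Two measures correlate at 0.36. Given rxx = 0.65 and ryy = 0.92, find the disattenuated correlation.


r_corrected = rxy / sqrt(rxx * ryy)
= 0.36 / sqrt(0.65 * 0.92)
= 0.36 / sqrt(0.598)
= 0.36 / 0.773305
r_corrected = 0.4655

0.4655


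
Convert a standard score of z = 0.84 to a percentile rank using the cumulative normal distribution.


CDF(z) = 0.5 * (1 + erf(z/sqrt(2)))
erf(0.594) = 0.5991
CDF = 0.7995
Percentile rank = 0.7995 * 100 = 79.95

79.95


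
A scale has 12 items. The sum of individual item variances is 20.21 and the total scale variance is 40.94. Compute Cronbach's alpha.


alpha = (k/(k-1)) * (1 - sum(si^2)/s_total^2)
= (12/11) * (1 - 20.21/40.94)
alpha = 0.5524

0.5524


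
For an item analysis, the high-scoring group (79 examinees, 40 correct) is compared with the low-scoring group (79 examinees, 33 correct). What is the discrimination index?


p_upper = 40/79 = 0.5063
p_lower = 33/79 = 0.4177
D = 0.5063 - 0.4177 = 0.0886

0.0886


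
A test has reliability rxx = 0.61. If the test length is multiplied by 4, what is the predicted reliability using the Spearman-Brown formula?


r_new = (n * rxx) / (1 + (n-1) * rxx)
r_new = (4 * 0.61) / (1 + 3 * 0.61)
r_new = 2.44 / 2.83
r_new = 0.8622

0.8622


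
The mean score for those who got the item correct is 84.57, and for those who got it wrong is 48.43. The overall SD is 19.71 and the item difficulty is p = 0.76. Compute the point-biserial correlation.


q = 1 - p = 0.24
rpb = ((M1 - M0) / SD) * sqrt(p * q)
rpb = ((84.57 - 48.43) / 19.71) * sqrt(0.76 * 0.24)
rpb = 0.7831

0.7831


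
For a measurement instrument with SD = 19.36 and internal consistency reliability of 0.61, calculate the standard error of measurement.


SEM = SD * sqrt(1 - rxx)
SEM = 19.36 * sqrt(1 - 0.61)
SEM = 19.36 * sqrt(0.39) = 19.36 * 0.6245
SEM = 12.0903

12.0903


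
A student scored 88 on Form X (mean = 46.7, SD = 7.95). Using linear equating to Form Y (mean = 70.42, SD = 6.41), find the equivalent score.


slope = SD_Y / SD_X = 6.41 / 7.95 ~ 0.8063
intercept = mean_Y - slope * mean_X = 70.42 - (6.41 / 7.95) * 46.7 ~ 32.7663
Y = slope * X + intercept. To avoid rounding drift from the rounded slope/intercept, evaluate the equivalent form Y = mean_Y + SD_Y * (X - mean_X) / SD_X at full precision:
Y = 70.42 + 6.41 * (88 - 46.7) / 7.95
Y = 70.42 + 6.41 * 41.3 / 7.95
Y = 70.42 + 264.733 / 7.95
Y = 70.42 + 33.2997
Y = 103.7197

103.7197


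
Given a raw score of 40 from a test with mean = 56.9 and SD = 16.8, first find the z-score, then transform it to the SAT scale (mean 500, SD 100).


z = (X - mean) / SD = (40 - 56.9) / 16.8
z = -16.9 / 16.8
z = -1.006
SAT-scale = SAT = 500 + 100z
Carry z at full precision (z = -16.9 / 16.8) into the conversion:
SAT-scale = 500 + 100 * (-16.9 / 16.8) = 500 + -1690 / 16.8
SAT-scale = 500 + -100.5952
SAT-scale = 399.4048

399.4048


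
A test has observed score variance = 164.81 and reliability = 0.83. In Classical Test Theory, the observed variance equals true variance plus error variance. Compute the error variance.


var_true = rxx * var_obs = 0.83 * 164.81 = 136.7923
var_error = var_obs - var_true
var_error = 164.81 - 136.7923
var_error = 28.0177

28.0177


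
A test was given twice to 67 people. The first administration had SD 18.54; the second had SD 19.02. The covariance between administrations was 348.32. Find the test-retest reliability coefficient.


r = cov(X,Y) / (SD_X * SD_Y)
r = 348.32 / (18.54 * 19.02)
r = 348.32 / 352.6308
r = 0.9878

0.9878


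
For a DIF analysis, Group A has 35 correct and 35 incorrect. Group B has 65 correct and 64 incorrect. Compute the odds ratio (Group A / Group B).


Odds_A = 35/35 = 1.0
Odds_B = 65/64 = 1.0156
OR = Odds_A / Odds_B = 1.0 / 1.0156
Exactly, OR = (35 * 64) / (35 * 65) = 2240 / 2275
OR = 0.9846

0.9846


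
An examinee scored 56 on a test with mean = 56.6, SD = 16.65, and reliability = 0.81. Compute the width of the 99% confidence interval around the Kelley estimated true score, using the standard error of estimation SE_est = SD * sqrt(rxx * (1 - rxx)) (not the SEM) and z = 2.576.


True score estimate = 0.81*56 + 0.19*56.6 = 56.114
SE_est = SD * sqrt(rxx * (1 - rxx)) = 16.65 * sqrt(0.81 * 0.19) = 16.65 * sqrt(0.1539) = 6.53181
CI = T_est +/- z * SE_est, so width = 2 * z * SE_est = 2 * 2.576 * 6.53181
Width = 33.6519

33.6519


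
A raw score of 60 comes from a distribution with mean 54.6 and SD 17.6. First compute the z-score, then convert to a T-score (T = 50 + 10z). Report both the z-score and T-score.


z = (X - mean) / SD = (60 - 54.6) / 17.6
z = 5.4 / 17.6
z = 0.3068
T-score = T = 50 + 10z
Carry z at full precision (z = 5.4 / 17.6) into the conversion:
T-score = 50 + 10 * (5.4 / 17.6) = 50 + 54 / 17.6
T-score = 50 + 3.0682
T-score = 53.0682

53.0682


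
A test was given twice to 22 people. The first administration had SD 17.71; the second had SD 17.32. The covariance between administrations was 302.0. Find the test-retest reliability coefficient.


r = cov(X,Y) / (SD_X * SD_Y)
r = 302.0 / (17.71 * 17.32)
r = 302.0 / 306.7372
r = 0.9846

0.9846


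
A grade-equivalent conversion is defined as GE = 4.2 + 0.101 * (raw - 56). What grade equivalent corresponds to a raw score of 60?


raw - median = 60 - 56 = 4
slope * diff = 0.101 * 4 = 0.404
GE = 4.2 + 0.404
GE = 4.604

4.604


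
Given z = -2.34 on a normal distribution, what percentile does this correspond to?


CDF(z) = 0.5 * (1 + erf(z/sqrt(2)))
erf(-1.6546) = -0.9807
CDF = 0.0096
Percentile rank = 0.0096 * 100 = 0.96

0.96


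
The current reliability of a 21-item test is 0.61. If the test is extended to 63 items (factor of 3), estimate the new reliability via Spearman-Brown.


r_new = (n * rxx) / (1 + (n-1) * rxx)
r_new = (3 * 0.61) / (1 + 2 * 0.61)
r_new = 1.83 / 2.22
r_new = 0.8243

0.8243


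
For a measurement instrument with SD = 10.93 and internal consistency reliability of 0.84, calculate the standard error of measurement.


SEM = SD * sqrt(1 - rxx)
SEM = 10.93 * sqrt(1 - 0.84)
SEM = 10.93 * sqrt(0.16) = 10.93 * 0.4
SEM = 4.372

4.372


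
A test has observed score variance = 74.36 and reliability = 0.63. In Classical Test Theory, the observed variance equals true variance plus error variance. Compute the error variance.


var_true = rxx * var_obs = 0.63 * 74.36 = 46.8468
var_error = var_obs - var_true
var_error = 74.36 - 46.8468
var_error = 27.5132

27.5132


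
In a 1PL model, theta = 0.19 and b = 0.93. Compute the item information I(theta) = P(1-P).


P = 1/(1+exp(-(0.19-0.93))) = 0.323
I = P*(1-P) = 0.323 * 0.677
I = 0.2187

0.2187


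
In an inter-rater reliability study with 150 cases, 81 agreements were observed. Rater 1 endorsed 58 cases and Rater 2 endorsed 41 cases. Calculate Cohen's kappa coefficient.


P_o = 81/150 = 0.54
P_e = (58*41 + 92*109) / 22500 = 0.551378
kappa = (P_o - P_e) / (1 - P_e)
kappa = (0.54 - 0.551378) / (1 - 0.551378)
kappa = -0.0254

-0.0254


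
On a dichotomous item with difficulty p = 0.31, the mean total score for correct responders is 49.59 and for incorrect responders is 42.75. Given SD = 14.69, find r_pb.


q = 1 - p = 0.69
rpb = ((M1 - M0) / SD) * sqrt(p * q)
rpb = ((49.59 - 42.75) / 14.69) * sqrt(0.31 * 0.69)
rpb = 0.2153

0.2153


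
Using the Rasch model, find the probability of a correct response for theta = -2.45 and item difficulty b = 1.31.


theta - b = -2.45 - 1.31 = -3.76
exp(-(theta - b)) = exp(3.76) = 42.9484
P = 1 / (1 + 42.9484)
P = 0.0228

0.0228


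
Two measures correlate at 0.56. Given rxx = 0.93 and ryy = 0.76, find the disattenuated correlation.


r_corrected = rxy / sqrt(rxx * ryy)
= 0.56 / sqrt(0.93 * 0.76)
= 0.56 / sqrt(0.7068)
= 0.56 / 0.840714
r_corrected = 0.6661

0.6661


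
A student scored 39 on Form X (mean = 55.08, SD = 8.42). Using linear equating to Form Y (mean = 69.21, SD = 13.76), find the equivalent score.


slope = SD_Y / SD_X = 13.76 / 8.42 ~ 1.6342
intercept = mean_Y - slope * mean_X = 69.21 - (13.76 / 8.42) * 55.08 ~ -20.802
Y = slope * X + intercept. To avoid rounding drift from the rounded slope/intercept, evaluate the equivalent form Y = mean_Y + SD_Y * (X - mean_X) / SD_X at full precision:
Y = 69.21 + 13.76 * (39 - 55.08) / 8.42
Y = 69.21 - 13.76 * 16.08 / 8.42
Y = 69.21 - 221.2608 / 8.42
Y = 69.21 - 26.278
Y = 42.932

42.932


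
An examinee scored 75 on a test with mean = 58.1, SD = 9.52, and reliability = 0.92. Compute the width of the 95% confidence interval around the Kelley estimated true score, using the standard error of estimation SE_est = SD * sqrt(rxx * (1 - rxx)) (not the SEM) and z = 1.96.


True score estimate = 0.92*75 + 0.08*58.1 = 73.648
SE_est = SD * sqrt(rxx * (1 - rxx)) = 9.52 * sqrt(0.92 * 0.08) = 9.52 * sqrt(0.0736) = 2.582711
CI = T_est +/- z * SE_est, so width = 2 * z * SE_est = 2 * 1.96 * 2.582711
Width = 10.1242

10.1242


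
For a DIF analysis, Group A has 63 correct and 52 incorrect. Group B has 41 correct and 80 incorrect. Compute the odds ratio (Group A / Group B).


Odds_A = 63/52 = 1.2115
Odds_B = 41/80 = 0.5125
OR = Odds_A / Odds_B = 1.2115 / 0.5125
Exactly, OR = (63 * 80) / (52 * 41) = 5040 / 2132
OR = 2.364

2.364


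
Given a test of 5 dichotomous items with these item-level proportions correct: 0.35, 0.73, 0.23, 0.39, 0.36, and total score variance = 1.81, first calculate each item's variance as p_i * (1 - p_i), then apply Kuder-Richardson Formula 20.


For each item, compute p_i * q_i:
  Item 1: 0.35 * 0.65 = 0.2275
  Item 2: 0.73 * 0.27 = 0.1971
  Item 3: 0.23 * 0.77 = 0.1771
  Item 4: 0.39 * 0.61 = 0.2379
  Item 5: 0.36 * 0.64 = 0.2304
Sum(p_i * q_i) = 0.2275 + 0.1971 + 0.1771 + 0.2379 + 0.2304 = 1.07
KR-20 = (k/(k-1)) * (1 - Sum(p_i*q_i) / Var_total)
= (5/4) * (1 - 1.07/1.81)
= 1.25 * 0.4088
KR-20 = 0.511

0.511


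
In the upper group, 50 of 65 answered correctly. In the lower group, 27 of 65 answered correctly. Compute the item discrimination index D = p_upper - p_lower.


p_upper = 50/65 = 0.7692
p_lower = 27/65 = 0.4154
D = 0.7692 - 0.4154 = 0.3538

0.3538


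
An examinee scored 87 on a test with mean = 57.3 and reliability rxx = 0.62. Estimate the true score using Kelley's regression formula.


T_est = rxx * X + (1 - rxx) * mean
T_est = 0.62 * 87 + 0.38 * 57.3
T_est = 53.94 + 21.774
T_est = 75.714

75.714


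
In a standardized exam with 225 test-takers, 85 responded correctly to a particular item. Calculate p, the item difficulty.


Item difficulty p = number correct / total examinees
p = 85 / 225
p = 0.3778

0.3778


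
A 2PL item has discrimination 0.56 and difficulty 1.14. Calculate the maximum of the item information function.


For 2PL, max info at theta = b = 1.14
I_max = a^2 / 4 = 0.56^2 / 4
= 0.3136 / 4
I_max = 0.0784

0.0784


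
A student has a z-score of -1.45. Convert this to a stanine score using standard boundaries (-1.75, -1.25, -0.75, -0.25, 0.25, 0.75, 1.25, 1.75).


Stanine boundaries: [-1.75, -1.25, -0.75, -0.25, 0.25, 0.75, 1.25, 1.75]
z = -1.45
Check each boundary:
  z >= -1.75 -> could be stanine 2
  z < -1.25
  z < -0.75
  z < -0.25
  z < 0.25
  z < 0.75
  z < 1.25
  z < 1.75
Highest qualifying boundary gives stanine = 2

2


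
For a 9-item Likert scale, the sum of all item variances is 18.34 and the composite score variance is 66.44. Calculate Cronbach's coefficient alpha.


alpha = (k/(k-1)) * (1 - sum(si^2)/s_total^2)
= (9/8) * (1 - 18.34/66.44)
alpha = 0.8145

0.8145


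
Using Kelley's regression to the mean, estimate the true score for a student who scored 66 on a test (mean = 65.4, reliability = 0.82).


T_est = rxx * X + (1 - rxx) * mean
T_est = 0.82 * 66 + 0.18 * 65.4
T_est = 54.12 + 11.772
T_est = 65.892

65.892


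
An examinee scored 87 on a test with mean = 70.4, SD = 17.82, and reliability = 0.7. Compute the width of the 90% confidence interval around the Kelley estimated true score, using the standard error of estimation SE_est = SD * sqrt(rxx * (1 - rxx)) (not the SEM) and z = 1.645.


True score estimate = 0.7*87 + 0.3*70.4 = 82.02
SE_est = SD * sqrt(rxx * (1 - rxx)) = 17.82 * sqrt(0.7 * 0.3) = 17.82 * sqrt(0.21) = 8.16615
CI = T_est +/- z * SE_est, so width = 2 * z * SE_est = 2 * 1.645 * 8.16615
Width = 26.8666

26.8666


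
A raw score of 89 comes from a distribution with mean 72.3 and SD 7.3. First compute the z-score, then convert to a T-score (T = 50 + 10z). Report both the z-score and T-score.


z = (X - mean) / SD = (89 - 72.3) / 7.3
z = 16.7 / 7.3
z = 2.2877
T-score = T = 50 + 10z
Carry z at full precision (z = 16.7 / 7.3) into the conversion:
T-score = 50 + 10 * (16.7 / 7.3) = 50 + 167 / 7.3
T-score = 50 + 22.8767
T-score = 72.8767

72.8767


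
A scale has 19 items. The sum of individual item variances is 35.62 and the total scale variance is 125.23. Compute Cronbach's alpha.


alpha = (k/(k-1)) * (1 - sum(si^2)/s_total^2)
= (19/18) * (1 - 35.62/125.23)
alpha = 0.7553

0.7553


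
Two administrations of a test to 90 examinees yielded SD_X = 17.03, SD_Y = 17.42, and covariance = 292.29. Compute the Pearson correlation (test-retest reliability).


r = cov(X,Y) / (SD_X * SD_Y)
r = 292.29 / (17.03 * 17.42)
r = 292.29 / 296.6626
r = 0.9853

0.9853


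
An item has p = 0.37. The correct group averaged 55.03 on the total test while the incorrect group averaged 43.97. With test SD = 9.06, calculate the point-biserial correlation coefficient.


q = 1 - p = 0.63
rpb = ((M1 - M0) / SD) * sqrt(p * q)
rpb = ((55.03 - 43.97) / 9.06) * sqrt(0.37 * 0.63)
rpb = 0.5894

0.5894


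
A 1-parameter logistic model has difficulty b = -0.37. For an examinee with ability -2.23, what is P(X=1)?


theta - b = -2.23 - -0.37 = -1.86
exp(-(theta - b)) = exp(1.86) = 6.4237
P = 1 / (1 + 6.4237)
P = 0.1347

0.1347


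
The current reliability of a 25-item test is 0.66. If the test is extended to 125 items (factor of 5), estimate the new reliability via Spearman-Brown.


r_new = (n * rxx) / (1 + (n-1) * rxx)
r_new = (5 * 0.66) / (1 + 4 * 0.66)
r_new = 3.3 / 3.64
r_new = 0.9066

0.9066


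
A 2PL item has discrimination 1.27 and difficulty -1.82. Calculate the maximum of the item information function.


For 2PL, max info at theta = b = -1.82
I_max = a^2 / 4 = 1.27^2 / 4
= 1.6129 / 4
I_max = 0.4032

0.4032


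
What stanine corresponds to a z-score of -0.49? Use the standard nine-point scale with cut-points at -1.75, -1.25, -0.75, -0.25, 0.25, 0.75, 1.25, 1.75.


Stanine boundaries: [-1.75, -1.25, -0.75, -0.25, 0.25, 0.75, 1.25, 1.75]
z = -0.49
Check each boundary:
  z >= -1.75 -> could be stanine 2
  z >= -1.25 -> could be stanine 3
  z >= -0.75 -> could be stanine 4
  z < -0.25
  z < 0.25
  z < 0.75
  z < 1.25
  z < 1.75
Highest qualifying boundary gives stanine = 4

4


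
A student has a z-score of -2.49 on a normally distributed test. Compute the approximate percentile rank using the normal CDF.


CDF(z) = 0.5 * (1 + erf(z/sqrt(2)))
erf(-1.7607) = -0.9872
CDF = 0.0064
Percentile rank = 0.0064 * 100 = 0.64

0.64


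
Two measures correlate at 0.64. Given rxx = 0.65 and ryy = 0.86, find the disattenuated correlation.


r_corrected = rxy / sqrt(rxx * ryy)
= 0.64 / sqrt(0.65 * 0.86)
= 0.64 / sqrt(0.559)
= 0.64 / 0.747663
r_corrected = 0.856

0.856


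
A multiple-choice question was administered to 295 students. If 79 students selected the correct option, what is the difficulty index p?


Item difficulty p = number correct / total examinees
p = 79 / 295
p = 0.2678

0.2678


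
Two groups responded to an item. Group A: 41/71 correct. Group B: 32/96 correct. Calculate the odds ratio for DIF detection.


Odds_A = 41/30 = 1.3667
Odds_B = 32/64 = 0.5
OR = Odds_A / Odds_B = 1.3667 / 0.5
Exactly, OR = (41 * 64) / (30 * 32) = 2624 / 960
OR = 2.7333

2.7333


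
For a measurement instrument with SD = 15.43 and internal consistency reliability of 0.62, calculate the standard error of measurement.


SEM = SD * sqrt(1 - rxx)
SEM = 15.43 * sqrt(1 - 0.62)
SEM = 15.43 * sqrt(0.38) = 15.43 * 0.616441
SEM = 9.5117

9.5117


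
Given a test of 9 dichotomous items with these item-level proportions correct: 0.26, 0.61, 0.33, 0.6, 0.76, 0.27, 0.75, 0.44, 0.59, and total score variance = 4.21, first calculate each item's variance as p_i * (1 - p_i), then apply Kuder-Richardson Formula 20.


For each item, compute p_i * q_i:
  Item 1: 0.26 * 0.74 = 0.1924
  Item 2: 0.61 * 0.39 = 0.2379
  Item 3: 0.33 * 0.67 = 0.2211
  Item 4: 0.6 * 0.4 = 0.24
  Item 5: 0.76 * 0.24 = 0.1824
  Item 6: 0.27 * 0.73 = 0.1971
  Item 7: 0.75 * 0.25 = 0.1875
  Item 8: 0.44 * 0.56 = 0.2464
  Item 9: 0.59 * 0.41 = 0.2419
Sum(p_i * q_i) = 0.1924 + 0.2379 + 0.2211 + 0.24 + 0.1824 + 0.1971 + 0.1875 + 0.2464 + 0.2419 = 1.9467
KR-20 = (k/(k-1)) * (1 - Sum(p_i*q_i) / Var_total)
= (9/8) * (1 - 1.9467/4.21)
= 1.125 * 0.5376
KR-20 = 0.6048

0.6048


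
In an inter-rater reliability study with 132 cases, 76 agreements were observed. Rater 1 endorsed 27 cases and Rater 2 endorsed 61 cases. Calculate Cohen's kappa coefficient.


P_o = 76/132 = 0.575758
P_e = (27*61 + 105*71) / 17424 = 0.522383
kappa = (P_o - P_e) / (1 - P_e)
kappa = (0.575758 - 0.522383) / (1 - 0.522383)
kappa = 0.1118

0.1118


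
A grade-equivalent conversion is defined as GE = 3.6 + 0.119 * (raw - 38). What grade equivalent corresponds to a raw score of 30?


raw - median = 30 - 38 = -8
slope * diff = 0.119 * -8 = -0.952
GE = 3.6 + -0.952
GE = 2.648

2.648


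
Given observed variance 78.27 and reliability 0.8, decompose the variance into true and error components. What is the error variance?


var_true = rxx * var_obs = 0.8 * 78.27 = 62.616
var_error = var_obs - var_true
var_error = 78.27 - 62.616
var_error = 15.654

15.654


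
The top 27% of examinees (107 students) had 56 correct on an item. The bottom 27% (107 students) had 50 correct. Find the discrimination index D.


p_upper = 56/107 = 0.5234
p_lower = 50/107 = 0.4673
D = 0.5234 - 0.4673 = 0.0561

0.0561


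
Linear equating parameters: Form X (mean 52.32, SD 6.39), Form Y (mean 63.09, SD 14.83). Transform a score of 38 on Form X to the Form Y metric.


slope = SD_Y / SD_X = 14.83 / 6.39 ~ 2.3208
intercept = mean_Y - slope * mean_X = 63.09 - (14.83 / 6.39) * 52.32 ~ -58.335
Y = slope * X + intercept. To avoid rounding drift from the rounded slope/intercept, evaluate the equivalent form Y = mean_Y + SD_Y * (X - mean_X) / SD_X at full precision:
Y = 63.09 + 14.83 * (38 - 52.32) / 6.39
Y = 63.09 - 14.83 * 14.32 / 6.39
Y = 63.09 - 212.3656 / 6.39
Y = 63.09 - 33.2341
Y = 29.8559

29.8559


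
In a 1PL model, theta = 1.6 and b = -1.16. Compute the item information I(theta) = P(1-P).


P = 1/(1+exp(-(1.6--1.16))) = 0.9405
I = P*(1-P) = 0.9405 * 0.0595
I = 0.056

0.056


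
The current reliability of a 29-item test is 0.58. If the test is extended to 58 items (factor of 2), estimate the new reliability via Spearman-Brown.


r_new = (n * rxx) / (1 + (n-1) * rxx)
r_new = (2 * 0.58) / (1 + 1 * 0.58)
r_new = 1.16 / 1.58
r_new = 0.7342

0.7342


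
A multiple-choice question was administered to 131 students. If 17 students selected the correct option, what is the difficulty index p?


Item difficulty p = number correct / total examinees
p = 17 / 131
p = 0.1298

0.1298


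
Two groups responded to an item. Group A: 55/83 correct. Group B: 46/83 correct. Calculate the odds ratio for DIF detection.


Odds_A = 55/28 = 1.9643
Odds_B = 46/37 = 1.2432
OR = Odds_A / Odds_B = 1.9643 / 1.2432
Exactly, OR = (55 * 37) / (28 * 46) = 2035 / 1288
OR = 1.58

1.58


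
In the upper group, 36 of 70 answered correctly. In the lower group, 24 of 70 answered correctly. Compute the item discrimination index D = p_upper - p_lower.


p_upper = 36/70 = 0.5143
p_lower = 24/70 = 0.3429
D = 0.5143 - 0.3429 = 0.1714

0.1714


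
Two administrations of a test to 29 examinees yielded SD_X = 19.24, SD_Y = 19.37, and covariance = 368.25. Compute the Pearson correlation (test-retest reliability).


r = cov(X,Y) / (SD_X * SD_Y)
r = 368.25 / (19.24 * 19.37)
r = 368.25 / 372.6788
r = 0.9881

0.9881


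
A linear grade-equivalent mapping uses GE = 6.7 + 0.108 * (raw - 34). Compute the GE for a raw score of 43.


raw - median = 43 - 34 = 9
slope * diff = 0.108 * 9 = 0.972
GE = 6.7 + 0.972
GE = 7.672

7.672


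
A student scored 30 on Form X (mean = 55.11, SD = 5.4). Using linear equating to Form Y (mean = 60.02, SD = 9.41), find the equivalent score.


slope = SD_Y / SD_X = 9.41 / 5.4 ~ 1.7426
intercept = mean_Y - slope * mean_X = 60.02 - (9.41 / 5.4) * 55.11 ~ -36.0143
Y = slope * X + intercept. To avoid rounding drift from the rounded slope/intercept, evaluate the equivalent form Y = mean_Y + SD_Y * (X - mean_X) / SD_X at full precision:
Y = 60.02 + 9.41 * (30 - 55.11) / 5.4
Y = 60.02 - 9.41 * 25.11 / 5.4
Y = 60.02 - 236.2851 / 5.4
Y = 60.02 - 43.7565
Y = 16.2635

16.2635


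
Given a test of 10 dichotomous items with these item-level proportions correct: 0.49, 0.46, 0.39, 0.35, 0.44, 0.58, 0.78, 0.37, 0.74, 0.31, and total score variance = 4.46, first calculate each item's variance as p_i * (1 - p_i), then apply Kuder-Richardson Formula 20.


For each item, compute p_i * q_i:
  Item 1: 0.49 * 0.51 = 0.2499
  Item 2: 0.46 * 0.54 = 0.2484
  Item 3: 0.39 * 0.61 = 0.2379
  Item 4: 0.35 * 0.65 = 0.2275
  Item 5: 0.44 * 0.56 = 0.2464
  Item 6: 0.58 * 0.42 = 0.2436
  Item 7: 0.78 * 0.22 = 0.1716
  Item 8: 0.37 * 0.63 = 0.2331
  Item 9: 0.74 * 0.26 = 0.1924
  Item 10: 0.31 * 0.69 = 0.2139
Sum(p_i * q_i) = 0.2499 + 0.2484 + 0.2379 + 0.2275 + 0.2464 + 0.2436 + 0.1716 + 0.2331 + 0.1924 + 0.2139 = 2.2647
KR-20 = (k/(k-1)) * (1 - Sum(p_i*q_i) / Var_total)
= (10/9) * (1 - 2.2647/4.46)
= 1.1111 * 0.4922
KR-20 = 0.5469

0.5469


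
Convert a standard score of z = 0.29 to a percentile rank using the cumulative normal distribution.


CDF(z) = 0.5 * (1 + erf(z/sqrt(2)))
erf(0.2051) = 0.2282
CDF = 0.6141
Percentile rank = 0.6141 * 100 = 61.41

61.41


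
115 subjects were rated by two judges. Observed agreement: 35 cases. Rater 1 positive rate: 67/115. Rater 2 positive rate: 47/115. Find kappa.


P_o = 35/115 = 0.304348
P_e = (67*47 + 48*68) / 13225 = 0.484915
kappa = (P_o - P_e) / (1 - P_e)
kappa = (0.304348 - 0.484915) / (1 - 0.484915)
kappa = -0.3506

-0.3506
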